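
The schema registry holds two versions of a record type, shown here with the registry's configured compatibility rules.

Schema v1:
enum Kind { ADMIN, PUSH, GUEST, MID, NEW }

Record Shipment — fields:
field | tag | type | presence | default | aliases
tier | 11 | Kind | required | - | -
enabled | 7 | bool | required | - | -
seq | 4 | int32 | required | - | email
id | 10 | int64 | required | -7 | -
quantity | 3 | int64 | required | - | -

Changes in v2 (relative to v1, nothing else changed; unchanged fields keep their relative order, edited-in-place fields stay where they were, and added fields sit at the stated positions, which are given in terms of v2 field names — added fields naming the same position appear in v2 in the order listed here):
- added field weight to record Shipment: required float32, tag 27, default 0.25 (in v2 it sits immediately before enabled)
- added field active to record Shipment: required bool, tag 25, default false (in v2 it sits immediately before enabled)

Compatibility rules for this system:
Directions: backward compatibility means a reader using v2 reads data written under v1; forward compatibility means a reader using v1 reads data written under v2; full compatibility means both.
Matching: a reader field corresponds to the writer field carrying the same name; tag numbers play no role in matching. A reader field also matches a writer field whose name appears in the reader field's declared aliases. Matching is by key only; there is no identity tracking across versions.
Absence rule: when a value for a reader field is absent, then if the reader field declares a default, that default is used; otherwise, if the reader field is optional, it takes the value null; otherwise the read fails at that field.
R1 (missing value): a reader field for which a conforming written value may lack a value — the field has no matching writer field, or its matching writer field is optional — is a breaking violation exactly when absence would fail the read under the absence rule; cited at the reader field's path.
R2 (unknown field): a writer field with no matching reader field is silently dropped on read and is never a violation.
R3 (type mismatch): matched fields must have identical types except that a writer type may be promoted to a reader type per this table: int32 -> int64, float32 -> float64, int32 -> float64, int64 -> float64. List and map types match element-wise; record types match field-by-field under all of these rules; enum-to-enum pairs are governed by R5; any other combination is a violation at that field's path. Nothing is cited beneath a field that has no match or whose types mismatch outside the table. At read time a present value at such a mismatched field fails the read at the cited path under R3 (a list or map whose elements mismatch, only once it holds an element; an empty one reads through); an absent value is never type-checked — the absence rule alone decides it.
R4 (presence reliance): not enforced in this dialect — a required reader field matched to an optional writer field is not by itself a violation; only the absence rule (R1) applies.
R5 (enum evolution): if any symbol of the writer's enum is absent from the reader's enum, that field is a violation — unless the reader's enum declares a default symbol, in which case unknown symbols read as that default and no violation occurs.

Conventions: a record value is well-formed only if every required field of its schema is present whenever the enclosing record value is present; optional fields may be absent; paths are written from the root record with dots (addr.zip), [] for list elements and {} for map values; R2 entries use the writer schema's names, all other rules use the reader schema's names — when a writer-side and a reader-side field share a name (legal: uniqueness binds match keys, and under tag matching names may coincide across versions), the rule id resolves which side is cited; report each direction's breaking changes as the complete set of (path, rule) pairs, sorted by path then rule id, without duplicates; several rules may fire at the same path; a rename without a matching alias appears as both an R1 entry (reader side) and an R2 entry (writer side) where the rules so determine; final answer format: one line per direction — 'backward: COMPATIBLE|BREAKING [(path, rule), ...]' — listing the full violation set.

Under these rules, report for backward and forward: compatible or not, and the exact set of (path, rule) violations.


arrows below run writer -> reader for Shipment
backward analysis of Shipment with v2 as reader and v1 as writer:
  tier: paired with writer tier (Kind -> Kind; writer required)
  weight: no writer match
  active: no writer match
  enabled: paired with writer enabled (bool -> bool; writer required)
  seq: paired with writer seq (int32 -> int32; writer required)
  id: paired with writer id (int64 -> int64; writer required)
  quantity: paired with writer quantity (int64 -> int64; writer required)
  => no violations; backward on Shipment: COMPATIBLE
forward analysis of Shipment with v1 as reader and v2 as writer:
  tier: paired with writer tier (Kind -> Kind; writer required)
  enabled: paired with writer enabled (bool -> bool; writer required)
  seq: paired with writer seq (int32 -> int32; writer required)
  id: paired with writer id (int64 -> int64; writer required)
  quantity: paired with writer quantity (int64 -> int64; writer required)
  weight (writer side), unknown to reader
  active (writer side), unknown to reader
  => no violations; forward on Shipment: COMPATIBLE

backward: COMPATIBLE []; forward: COMPATIBLE []


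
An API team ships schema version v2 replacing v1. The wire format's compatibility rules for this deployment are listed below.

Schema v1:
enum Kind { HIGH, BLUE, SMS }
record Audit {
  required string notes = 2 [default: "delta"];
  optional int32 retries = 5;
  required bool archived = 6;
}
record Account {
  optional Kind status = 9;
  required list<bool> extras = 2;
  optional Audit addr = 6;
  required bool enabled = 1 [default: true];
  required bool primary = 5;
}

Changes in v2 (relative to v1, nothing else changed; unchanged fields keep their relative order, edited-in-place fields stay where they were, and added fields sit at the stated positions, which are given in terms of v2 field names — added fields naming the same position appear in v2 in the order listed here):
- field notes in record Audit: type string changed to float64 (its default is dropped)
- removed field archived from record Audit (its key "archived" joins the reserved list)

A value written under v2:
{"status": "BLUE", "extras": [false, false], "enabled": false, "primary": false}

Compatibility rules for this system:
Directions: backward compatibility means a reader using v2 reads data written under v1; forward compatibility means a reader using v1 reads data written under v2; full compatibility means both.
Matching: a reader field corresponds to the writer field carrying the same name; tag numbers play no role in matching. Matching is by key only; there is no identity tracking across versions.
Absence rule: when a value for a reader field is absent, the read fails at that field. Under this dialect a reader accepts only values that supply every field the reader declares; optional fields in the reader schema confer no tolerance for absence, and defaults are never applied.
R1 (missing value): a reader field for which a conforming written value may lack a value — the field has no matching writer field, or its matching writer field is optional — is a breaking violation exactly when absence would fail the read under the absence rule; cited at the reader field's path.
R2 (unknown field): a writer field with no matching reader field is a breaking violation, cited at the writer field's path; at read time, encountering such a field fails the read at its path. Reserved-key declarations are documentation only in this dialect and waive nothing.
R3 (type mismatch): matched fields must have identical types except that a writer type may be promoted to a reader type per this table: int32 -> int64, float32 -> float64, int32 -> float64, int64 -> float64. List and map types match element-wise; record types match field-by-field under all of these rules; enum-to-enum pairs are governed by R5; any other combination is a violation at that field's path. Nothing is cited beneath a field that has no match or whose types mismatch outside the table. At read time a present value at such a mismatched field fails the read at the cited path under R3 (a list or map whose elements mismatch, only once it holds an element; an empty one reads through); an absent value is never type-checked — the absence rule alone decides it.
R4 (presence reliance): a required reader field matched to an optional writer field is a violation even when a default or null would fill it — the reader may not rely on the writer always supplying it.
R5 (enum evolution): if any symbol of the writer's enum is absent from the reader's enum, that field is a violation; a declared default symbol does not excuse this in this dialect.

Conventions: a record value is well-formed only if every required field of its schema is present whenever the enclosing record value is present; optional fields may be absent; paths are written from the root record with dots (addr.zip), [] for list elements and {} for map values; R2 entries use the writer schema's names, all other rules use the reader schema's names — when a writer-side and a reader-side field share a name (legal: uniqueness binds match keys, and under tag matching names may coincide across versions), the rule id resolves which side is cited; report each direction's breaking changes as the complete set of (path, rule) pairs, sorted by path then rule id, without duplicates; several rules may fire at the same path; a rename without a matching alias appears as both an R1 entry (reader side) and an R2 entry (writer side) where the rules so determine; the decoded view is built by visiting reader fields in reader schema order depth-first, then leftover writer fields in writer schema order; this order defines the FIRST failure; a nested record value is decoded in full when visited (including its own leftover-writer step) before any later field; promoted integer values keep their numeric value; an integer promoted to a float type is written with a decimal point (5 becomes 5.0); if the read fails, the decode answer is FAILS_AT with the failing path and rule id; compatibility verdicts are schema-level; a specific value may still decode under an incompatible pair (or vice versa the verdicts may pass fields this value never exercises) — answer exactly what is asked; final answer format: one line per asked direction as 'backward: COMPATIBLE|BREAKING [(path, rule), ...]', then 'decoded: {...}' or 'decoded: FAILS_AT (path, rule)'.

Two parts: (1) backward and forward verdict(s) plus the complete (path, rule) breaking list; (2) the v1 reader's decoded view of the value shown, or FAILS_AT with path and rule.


each type pair in Account: writer, then reader
backward pass over Account, reader schema v2, writer schema v1:
  Kind -> Kind, writer optional: status aligns to status
  list<bool> -> list<bool>, writer required: extras aligns to extras
  Audit -> Audit, writer optional: addr aligns to addr
  bool -> bool, writer required: enabled aligns to enabled
  bool -> bool, writer required: primary aligns to primary
  string -> float64, writer required: addr.notes aligns to addr.notes
  int32 -> int32, writer optional: addr.retries aligns to addr.retries
  writer addr.archived: unknown to reader
  breaking: (addr, R1)
  breaking: (addr.archived, R2)
  breaking: (addr.notes, R3)
  breaking: (addr.retries, R1)
  breaking: (status, R1)
  => backward verdict for Account: BREAKING, 5 violation(s)
forward pass over Account, reader schema v1, writer schema v2:
  Kind -> Kind, writer optional: status aligns to status
  list<bool> -> list<bool>, writer required: extras aligns to extras
  Audit -> Audit, writer optional: addr aligns to addr
  bool -> bool, writer required: enabled aligns to enabled
  bool -> bool, writer required: primary aligns to primary
  float64 -> string, writer required: addr.notes aligns to addr.notes
  int32 -> int32, writer optional: addr.retries aligns to addr.retries
  no writer field matches reader addr.archived
  breaking: (addr, R1)
  breaking: (addr.archived, R1)
  breaking: (addr.notes, R3)
  breaking: (addr.retries, R1)
  breaking: (status, R1)
  => forward verdict for Account: BREAKING, 5 violation(s)
decode (reader v1):
  status := "BLUE"
  extras := [false, false]
  read fails at addr under R1 (no fill)
  => FAILS_AT (addr, R1)

backward: BREAKING [(addr, R1), (addr.archived, R2), (addr.notes, R3), (addr.retries, R1), (status, R1)]; forward: BREAKING [(addr, R1), (addr.archived, R1), (addr.notes, R3), (addr.retries, R1), (status, R1)]; decoded: FAILS_AT (addr, R1)


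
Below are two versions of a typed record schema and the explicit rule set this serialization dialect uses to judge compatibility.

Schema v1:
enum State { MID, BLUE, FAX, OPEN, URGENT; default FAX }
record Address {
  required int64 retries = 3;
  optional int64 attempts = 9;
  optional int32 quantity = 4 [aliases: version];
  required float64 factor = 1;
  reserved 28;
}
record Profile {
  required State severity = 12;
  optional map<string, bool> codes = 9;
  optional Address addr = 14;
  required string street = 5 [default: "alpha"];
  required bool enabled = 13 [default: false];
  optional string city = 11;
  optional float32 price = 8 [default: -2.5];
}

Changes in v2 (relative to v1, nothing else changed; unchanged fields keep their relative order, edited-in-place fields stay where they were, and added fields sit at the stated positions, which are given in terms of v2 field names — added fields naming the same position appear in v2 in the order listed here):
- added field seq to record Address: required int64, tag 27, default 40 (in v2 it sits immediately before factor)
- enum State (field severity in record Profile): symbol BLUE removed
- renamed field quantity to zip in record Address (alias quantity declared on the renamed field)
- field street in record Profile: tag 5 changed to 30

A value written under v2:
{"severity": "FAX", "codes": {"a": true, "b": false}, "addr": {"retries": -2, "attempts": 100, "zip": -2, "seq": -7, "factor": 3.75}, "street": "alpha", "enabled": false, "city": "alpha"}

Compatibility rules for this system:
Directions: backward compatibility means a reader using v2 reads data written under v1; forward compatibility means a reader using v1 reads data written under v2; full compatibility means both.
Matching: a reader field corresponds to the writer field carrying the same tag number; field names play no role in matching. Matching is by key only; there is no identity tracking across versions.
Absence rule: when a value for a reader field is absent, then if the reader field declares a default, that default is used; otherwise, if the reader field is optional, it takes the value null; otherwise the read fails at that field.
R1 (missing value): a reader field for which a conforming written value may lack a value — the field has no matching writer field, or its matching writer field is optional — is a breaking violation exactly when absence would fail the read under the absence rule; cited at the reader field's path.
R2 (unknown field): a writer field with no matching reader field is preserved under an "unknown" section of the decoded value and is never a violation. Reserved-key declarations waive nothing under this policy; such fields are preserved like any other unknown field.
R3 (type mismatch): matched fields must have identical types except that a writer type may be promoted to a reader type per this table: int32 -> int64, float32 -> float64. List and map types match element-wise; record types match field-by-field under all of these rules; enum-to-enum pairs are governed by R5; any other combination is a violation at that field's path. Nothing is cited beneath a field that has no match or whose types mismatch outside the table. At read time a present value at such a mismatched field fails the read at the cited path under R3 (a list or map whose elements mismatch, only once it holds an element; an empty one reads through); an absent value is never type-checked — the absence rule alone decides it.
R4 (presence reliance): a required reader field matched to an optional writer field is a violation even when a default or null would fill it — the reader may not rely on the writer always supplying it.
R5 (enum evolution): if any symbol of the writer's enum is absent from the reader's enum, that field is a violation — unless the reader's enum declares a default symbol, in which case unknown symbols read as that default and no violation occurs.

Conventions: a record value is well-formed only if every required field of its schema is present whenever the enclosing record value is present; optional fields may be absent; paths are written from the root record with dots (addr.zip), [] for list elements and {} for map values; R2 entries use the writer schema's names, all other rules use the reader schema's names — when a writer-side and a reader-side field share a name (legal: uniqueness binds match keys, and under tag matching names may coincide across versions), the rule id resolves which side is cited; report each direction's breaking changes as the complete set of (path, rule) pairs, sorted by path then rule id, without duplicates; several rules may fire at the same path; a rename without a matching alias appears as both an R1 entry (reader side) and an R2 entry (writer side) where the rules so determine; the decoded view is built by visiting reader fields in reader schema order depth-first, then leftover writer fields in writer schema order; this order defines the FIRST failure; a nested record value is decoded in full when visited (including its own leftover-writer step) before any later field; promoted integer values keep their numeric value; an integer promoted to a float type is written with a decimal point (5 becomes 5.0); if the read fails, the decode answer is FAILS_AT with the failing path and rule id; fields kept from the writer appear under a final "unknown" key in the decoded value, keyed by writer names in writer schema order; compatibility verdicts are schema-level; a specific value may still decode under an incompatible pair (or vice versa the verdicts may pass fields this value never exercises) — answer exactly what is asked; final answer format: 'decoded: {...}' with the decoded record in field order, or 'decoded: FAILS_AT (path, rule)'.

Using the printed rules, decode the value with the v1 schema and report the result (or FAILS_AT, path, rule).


decoded: {"severity": "FAX", "codes": {"a": true, "b": false}, "addr": {"retries": -2, "attempts": 100, "quantity": -2, "factor": 3.75, "unknown": {"seq": -7}}, "street": "alpha", "enabled": false, "city": "alpha", "price": -2.5, "unknown": {"street": "alpha"}}

each type pair in Profile: writer, then reader
decoding the Profile value with the v1 reader:
  severity := "FAX"
  codes := {"a": true, "b": false}
  addr.retries := -2
  addr.attempts := 100
  addr.quantity := -2 (from writer zip)
  addr.factor := 3.75
  writer addr.seq: kept under "unknown"
  street := "alpha" (absent -> default)
  enabled := false
  city := "alpha"
  price := -2.5 (absent -> default)
  writer street: kept under "unknown"
  => decoded: {"severity": "FAX", "codes": {"a": true, "b": false}, "addr": {"retries": -2, "attempts": 100, "quantity": -2, "factor": 3.75, "unknown": {"seq": -7}}, "street": "alpha", "enabled": false, "city": "alpha", "price": -2.5, "unknown": {"street": "alpha"}}
the other Profile changes do not affect what is asked:
  enum State (field severity in record Profile): symbol BLUE removed -> fires no rule on Profile under this dialect and leaves the result unchanged
  renamed field quantity to zip in record Address (alias quantity declared on the renamed field) -> fires no rule on Profile under this dialect and leaves the result unchanged


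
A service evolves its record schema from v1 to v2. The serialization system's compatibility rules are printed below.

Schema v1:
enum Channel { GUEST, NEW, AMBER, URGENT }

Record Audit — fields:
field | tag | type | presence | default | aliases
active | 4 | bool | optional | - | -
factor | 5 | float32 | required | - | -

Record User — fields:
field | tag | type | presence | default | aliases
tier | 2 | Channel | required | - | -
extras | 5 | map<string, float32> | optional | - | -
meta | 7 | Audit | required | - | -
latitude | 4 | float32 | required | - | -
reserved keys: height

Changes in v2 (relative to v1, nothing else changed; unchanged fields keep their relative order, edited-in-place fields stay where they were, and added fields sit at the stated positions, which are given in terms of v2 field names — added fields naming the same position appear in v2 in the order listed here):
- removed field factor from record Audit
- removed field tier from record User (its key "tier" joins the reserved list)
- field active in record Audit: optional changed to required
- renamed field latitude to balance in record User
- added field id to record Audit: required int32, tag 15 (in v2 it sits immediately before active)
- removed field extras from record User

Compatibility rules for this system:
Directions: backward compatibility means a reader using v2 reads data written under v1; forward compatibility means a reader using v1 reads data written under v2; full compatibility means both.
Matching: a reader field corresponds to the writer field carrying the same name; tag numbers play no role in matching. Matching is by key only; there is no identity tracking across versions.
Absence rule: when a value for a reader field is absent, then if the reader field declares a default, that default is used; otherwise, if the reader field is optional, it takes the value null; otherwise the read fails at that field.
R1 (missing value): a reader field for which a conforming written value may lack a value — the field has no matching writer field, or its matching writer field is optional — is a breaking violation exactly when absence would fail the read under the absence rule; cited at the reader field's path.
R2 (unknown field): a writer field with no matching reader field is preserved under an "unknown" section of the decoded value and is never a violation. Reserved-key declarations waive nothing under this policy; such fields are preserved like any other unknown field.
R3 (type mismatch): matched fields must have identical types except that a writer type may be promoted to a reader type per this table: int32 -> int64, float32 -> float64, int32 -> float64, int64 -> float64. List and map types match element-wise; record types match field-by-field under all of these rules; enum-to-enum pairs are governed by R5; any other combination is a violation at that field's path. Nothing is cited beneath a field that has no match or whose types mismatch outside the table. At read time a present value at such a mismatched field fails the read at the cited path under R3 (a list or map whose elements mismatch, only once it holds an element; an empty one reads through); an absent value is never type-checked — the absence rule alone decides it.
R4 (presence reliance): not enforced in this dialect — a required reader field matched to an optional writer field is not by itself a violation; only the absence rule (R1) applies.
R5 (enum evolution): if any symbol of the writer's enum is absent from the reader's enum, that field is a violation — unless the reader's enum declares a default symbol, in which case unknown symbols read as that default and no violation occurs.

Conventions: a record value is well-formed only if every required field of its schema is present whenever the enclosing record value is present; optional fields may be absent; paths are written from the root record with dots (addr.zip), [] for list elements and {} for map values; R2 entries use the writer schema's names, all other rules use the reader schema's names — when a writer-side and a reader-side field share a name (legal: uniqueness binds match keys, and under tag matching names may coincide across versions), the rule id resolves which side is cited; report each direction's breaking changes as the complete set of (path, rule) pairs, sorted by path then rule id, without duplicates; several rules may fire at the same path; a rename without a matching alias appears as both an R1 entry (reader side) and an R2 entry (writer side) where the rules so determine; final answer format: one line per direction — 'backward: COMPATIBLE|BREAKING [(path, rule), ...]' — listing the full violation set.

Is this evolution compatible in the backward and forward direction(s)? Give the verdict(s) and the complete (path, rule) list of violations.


backward: BREAKING [(balance, R1), (meta.active, R1), (meta.id, R1)]; forward: BREAKING [(latitude, R1), (meta.factor, R1), (tier, R1)]

each type pair in User: writer, then reader
backward on User — v2 reading data written by v1:
  Audit -> Audit, writer required: meta aligns to meta
  balance: no writer-side match
  leftover writer field: tier
  leftover writer field: extras
  leftover writer field: latitude
  meta.id: no writer-side match
  bool -> bool, writer optional: meta.active aligns to meta.active
  leftover writer field: meta.factor
  R1 fires at balance
  R1 fires at meta.active
  R1 fires at meta.id
  => 3 violation(s): backward is BREAKING for User
forward on User — v1 reading data written by v2:
  tier: no writer-side match
  extras: no writer-side match
  Audit -> Audit, writer required: meta aligns to meta
  latitude: no writer-side match
  leftover writer field: balance
  bool -> bool, writer required: meta.active aligns to meta.active
  meta.factor: no writer-side match
  leftover writer field: meta.id
  R1 fires at latitude
  R1 fires at meta.factor
  R1 fires at tier
  => 3 violation(s): forward is BREAKING for User


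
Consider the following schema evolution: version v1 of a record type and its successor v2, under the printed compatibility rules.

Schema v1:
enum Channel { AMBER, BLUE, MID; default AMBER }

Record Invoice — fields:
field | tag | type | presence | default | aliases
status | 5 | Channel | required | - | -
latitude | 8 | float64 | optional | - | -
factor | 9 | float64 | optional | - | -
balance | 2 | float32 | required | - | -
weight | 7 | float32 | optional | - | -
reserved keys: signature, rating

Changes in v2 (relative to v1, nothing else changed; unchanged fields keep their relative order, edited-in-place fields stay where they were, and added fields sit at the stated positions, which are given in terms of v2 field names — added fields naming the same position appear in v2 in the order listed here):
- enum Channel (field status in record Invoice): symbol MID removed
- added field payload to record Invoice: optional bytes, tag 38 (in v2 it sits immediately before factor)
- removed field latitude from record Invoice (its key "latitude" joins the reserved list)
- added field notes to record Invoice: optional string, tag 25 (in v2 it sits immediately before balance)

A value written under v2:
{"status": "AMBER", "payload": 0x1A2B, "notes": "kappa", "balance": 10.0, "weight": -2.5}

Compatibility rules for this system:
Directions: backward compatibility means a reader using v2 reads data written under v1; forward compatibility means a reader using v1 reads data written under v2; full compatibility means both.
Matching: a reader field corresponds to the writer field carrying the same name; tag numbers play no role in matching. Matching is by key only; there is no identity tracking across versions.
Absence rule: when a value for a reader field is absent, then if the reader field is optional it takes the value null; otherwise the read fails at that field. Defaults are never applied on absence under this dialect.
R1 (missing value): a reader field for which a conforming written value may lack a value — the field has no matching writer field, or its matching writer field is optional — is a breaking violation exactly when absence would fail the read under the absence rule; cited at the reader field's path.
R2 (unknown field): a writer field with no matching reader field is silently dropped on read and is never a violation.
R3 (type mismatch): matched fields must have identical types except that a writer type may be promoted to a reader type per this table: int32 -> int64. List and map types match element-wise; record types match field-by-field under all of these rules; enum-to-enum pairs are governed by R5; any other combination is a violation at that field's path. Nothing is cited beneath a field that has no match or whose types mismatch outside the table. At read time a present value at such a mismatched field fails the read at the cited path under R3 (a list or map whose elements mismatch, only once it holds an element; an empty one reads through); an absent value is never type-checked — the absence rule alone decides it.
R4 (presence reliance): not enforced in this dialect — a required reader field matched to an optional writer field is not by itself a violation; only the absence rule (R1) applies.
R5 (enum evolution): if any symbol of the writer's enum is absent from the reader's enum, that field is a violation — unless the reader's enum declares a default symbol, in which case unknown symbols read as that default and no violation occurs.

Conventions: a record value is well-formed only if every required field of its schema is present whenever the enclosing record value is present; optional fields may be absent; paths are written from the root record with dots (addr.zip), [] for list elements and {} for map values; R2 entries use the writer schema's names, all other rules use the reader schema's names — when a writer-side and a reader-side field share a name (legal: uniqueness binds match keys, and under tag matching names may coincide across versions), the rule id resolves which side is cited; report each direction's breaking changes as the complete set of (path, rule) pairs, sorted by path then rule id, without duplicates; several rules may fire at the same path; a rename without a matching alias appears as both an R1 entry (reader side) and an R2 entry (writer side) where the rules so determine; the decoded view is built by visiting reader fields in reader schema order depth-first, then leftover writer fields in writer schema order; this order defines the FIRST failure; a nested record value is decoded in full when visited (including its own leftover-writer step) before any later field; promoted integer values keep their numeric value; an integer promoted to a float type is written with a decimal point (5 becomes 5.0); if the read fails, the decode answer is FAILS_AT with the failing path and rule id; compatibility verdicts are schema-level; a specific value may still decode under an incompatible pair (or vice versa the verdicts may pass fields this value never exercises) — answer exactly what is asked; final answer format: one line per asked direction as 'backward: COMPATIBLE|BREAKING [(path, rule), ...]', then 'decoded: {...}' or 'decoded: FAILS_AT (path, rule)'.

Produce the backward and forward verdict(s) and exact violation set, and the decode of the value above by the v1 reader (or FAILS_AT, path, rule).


backward: COMPATIBLE []; forward: COMPATIBLE []; decoded: {"status": "AMBER", "latitude": null, "factor": null, "balance": 10.0, "weight": -2.5}

in Invoice below, arrows point writer -> reader
backward analysis of Invoice with v2 as reader and v1 as writer:
  Channel -> Channel, writer required: status aligns to status
  payload: no writer match
  float64 -> float64, writer optional: factor aligns to factor
  notes: no writer match
  float32 -> float32, writer required: balance aligns to balance
  float32 -> float32, writer optional: weight aligns to weight
  writer field latitude has no reader counterpart
  nothing fires on Invoice: backward is COMPATIBLE
forward analysis of Invoice with v1 as reader and v2 as writer:
  Channel -> Channel, writer required: status aligns to status
  latitude: no writer match
  float64 -> float64, writer optional: factor aligns to factor
  float32 -> float32, writer required: balance aligns to balance
  float32 -> float32, writer optional: weight aligns to weight
  writer field payload has no reader counterpart
  writer field notes has no reader counterpart
  nothing fires on Invoice: forward is COMPATIBLE
decoding the Invoice value with the v1 reader:
  status := "AMBER"
  latitude := null (missing; optional => null)
  factor := null (missing; optional => null)
  balance := 10.0
  weight := -2.5
  writer payload: no reader field; dropped
  writer notes: no reader field; dropped
  => decoded: {"status": "AMBER", "latitude": null, "factor": null, "balance": 10.0, "weight": -2.5}


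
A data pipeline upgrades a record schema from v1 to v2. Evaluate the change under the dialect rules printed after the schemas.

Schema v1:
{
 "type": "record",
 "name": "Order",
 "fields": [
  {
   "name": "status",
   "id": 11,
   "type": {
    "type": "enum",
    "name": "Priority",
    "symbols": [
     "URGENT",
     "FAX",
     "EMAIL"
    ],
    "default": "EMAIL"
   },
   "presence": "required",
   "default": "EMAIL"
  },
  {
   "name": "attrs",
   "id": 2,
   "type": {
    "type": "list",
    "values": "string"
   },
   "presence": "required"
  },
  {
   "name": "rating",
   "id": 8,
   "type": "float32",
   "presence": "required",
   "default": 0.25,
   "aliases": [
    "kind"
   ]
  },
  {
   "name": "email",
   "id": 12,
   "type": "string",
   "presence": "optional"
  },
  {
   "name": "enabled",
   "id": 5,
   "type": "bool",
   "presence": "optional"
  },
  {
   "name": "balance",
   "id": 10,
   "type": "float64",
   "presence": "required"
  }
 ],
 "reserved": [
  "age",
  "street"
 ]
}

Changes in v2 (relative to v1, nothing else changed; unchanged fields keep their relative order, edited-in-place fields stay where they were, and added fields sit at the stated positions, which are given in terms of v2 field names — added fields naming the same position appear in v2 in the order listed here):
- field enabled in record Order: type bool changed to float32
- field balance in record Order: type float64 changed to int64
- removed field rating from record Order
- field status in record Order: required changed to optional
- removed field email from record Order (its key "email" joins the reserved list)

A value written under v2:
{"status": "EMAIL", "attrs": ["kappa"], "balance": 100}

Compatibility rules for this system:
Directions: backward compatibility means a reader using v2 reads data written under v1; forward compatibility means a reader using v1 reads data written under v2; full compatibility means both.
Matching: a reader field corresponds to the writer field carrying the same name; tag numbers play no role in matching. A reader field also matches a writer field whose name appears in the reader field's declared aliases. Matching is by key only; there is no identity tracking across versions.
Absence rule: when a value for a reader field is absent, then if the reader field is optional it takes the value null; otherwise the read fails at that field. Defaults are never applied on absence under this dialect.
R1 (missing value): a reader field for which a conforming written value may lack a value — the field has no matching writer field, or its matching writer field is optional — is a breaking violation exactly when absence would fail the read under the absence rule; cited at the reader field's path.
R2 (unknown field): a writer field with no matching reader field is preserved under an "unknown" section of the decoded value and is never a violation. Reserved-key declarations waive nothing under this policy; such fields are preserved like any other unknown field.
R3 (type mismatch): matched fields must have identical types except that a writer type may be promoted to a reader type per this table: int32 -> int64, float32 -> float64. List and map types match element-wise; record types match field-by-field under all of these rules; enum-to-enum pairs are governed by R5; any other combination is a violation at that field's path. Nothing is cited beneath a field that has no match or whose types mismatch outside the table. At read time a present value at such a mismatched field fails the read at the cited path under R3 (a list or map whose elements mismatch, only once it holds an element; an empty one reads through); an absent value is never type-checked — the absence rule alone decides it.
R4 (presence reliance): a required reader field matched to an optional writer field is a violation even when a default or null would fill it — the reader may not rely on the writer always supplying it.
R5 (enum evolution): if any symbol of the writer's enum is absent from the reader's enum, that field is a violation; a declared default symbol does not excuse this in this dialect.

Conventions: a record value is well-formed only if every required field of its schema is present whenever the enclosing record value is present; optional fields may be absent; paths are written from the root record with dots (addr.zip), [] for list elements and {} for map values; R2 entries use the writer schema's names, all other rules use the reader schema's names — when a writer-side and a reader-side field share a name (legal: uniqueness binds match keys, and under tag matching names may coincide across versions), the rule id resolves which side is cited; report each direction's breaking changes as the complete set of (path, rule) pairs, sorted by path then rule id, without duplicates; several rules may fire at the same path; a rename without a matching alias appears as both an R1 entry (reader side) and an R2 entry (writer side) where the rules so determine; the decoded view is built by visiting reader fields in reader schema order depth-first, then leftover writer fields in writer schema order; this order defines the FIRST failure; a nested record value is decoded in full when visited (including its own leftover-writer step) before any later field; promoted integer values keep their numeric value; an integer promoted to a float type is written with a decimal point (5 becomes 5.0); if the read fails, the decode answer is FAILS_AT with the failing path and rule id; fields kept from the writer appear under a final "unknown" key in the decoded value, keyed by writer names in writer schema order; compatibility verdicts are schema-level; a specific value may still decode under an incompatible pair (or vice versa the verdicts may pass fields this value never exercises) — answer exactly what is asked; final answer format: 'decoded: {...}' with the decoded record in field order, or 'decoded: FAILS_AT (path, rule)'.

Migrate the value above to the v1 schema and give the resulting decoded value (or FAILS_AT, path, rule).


each type pair in Order: writer, then reader
decoding the Order value with the v1 reader:
  status := "EMAIL"
  attrs := ["kappa"]
  read fails at rating under R1 (no fill)
  => FAILS_AT (rating, R1)
checking off the Order differences that do not matter here:
  field enabled in record Order: type bool changed to float32 -> schema-level compatibility only; this Order value's decode is unchanged
  field balance in record Order: type float64 changed to int64 -> schema-level compatibility only; this Order value's decode is unchanged
  field status in record Order: required changed to optional -> schema-level compatibility only; this Order value's decode is unchanged
  removed field email from record Order (its key "email" joins the reserved list) -> triggers nothing under the printed rules; the Order answer is the same either way

decoded: FAILS_AT (rating, R1)


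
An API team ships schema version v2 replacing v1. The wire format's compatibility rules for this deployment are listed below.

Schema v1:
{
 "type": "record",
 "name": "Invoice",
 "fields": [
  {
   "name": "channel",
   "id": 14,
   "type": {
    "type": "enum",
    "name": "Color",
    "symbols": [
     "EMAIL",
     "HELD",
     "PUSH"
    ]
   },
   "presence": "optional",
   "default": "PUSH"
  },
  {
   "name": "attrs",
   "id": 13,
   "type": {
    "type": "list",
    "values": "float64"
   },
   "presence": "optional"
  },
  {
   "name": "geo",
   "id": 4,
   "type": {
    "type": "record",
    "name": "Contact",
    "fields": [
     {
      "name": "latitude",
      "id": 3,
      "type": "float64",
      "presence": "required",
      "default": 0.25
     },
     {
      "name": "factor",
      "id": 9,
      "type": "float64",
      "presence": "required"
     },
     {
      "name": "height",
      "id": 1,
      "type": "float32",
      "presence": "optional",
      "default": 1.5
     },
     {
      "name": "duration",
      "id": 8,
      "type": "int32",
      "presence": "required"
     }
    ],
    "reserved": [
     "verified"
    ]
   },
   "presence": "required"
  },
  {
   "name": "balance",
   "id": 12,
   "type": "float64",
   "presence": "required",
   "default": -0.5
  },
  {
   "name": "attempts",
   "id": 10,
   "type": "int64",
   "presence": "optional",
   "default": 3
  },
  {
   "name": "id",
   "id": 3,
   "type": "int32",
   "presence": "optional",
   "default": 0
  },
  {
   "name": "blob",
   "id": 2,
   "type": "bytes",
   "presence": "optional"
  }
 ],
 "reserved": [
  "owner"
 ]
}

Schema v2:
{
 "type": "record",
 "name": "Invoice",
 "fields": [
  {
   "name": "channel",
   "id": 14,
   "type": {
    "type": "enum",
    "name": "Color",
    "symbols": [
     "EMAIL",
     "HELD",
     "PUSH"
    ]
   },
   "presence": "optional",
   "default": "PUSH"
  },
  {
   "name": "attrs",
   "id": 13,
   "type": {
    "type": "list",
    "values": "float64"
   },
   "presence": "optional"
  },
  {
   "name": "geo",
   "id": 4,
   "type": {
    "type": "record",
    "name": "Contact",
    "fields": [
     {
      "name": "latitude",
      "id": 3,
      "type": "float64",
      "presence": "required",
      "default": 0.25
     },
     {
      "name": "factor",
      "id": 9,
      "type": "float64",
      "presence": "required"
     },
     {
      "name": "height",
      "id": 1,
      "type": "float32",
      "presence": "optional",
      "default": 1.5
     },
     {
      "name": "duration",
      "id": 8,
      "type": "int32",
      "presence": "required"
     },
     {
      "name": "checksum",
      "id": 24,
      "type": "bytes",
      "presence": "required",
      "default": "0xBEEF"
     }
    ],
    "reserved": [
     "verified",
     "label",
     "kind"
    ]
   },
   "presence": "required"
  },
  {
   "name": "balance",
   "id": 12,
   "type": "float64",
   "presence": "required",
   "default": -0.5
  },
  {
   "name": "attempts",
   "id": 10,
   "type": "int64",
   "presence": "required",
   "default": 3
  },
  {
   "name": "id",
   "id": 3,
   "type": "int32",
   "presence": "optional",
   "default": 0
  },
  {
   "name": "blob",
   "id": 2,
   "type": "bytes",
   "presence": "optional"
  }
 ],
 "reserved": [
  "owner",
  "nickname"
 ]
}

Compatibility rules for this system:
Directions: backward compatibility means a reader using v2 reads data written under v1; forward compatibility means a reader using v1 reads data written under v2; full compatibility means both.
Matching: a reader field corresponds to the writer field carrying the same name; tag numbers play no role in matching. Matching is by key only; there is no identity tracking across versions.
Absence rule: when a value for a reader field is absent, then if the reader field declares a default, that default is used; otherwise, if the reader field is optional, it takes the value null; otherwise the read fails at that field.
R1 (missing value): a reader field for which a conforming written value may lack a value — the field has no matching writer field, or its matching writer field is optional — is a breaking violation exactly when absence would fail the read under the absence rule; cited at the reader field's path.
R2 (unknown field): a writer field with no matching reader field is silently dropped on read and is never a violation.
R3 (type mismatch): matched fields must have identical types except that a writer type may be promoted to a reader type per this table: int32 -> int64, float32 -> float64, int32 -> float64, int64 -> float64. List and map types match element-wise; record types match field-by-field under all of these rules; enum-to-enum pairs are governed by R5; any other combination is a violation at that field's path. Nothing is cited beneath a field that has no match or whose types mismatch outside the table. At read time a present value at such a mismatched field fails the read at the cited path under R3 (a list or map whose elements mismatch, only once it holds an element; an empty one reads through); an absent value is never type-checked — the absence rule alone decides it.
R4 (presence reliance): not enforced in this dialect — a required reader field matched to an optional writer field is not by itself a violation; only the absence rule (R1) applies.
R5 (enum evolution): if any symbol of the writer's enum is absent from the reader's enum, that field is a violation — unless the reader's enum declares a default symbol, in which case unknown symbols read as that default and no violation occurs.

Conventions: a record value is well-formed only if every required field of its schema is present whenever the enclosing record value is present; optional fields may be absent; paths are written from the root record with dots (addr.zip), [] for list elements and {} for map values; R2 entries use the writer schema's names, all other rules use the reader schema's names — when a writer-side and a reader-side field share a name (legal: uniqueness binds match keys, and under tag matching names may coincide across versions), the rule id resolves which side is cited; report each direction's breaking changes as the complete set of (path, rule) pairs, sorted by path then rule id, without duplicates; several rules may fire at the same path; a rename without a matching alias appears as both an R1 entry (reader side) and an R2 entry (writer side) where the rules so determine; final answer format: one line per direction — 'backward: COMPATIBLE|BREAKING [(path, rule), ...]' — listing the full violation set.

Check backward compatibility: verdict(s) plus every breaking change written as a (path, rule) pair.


arrows below run writer -> reader for Invoice
backward on Invoice — v2 reading data written by v1:
  channel <- channel (Color -> Color, writer optional)
  attrs <- attrs (list<float64> -> list<float64>, writer optional)
  geo <- geo (Contact -> Contact, writer required)
  balance <- balance (float64 -> float64, writer required)
  attempts <- attempts (int64 -> int64, writer optional)
  id <- id (int32 -> int32, writer optional)
  blob <- blob (bytes -> bytes, writer optional)
  geo.latitude <- geo.latitude (float64 -> float64, writer required)
  geo.factor <- geo.factor (float64 -> float64, writer required)
  geo.height <- geo.height (float32 -> float32, writer optional)
  geo.duration <- geo.duration (int32 -> int32, writer required)
  no writer field matches reader geo.checksum
  => no violations; backward on Invoice: COMPATIBLE
the other Invoice changes do not affect what is asked:
  field attempts in record Invoice: optional changed to required -> triggers nothing under Invoice's printed rules — same verdict
  added field checksum to record Contact: required bytes, tag 24, default 0xBEEF (in v2 it sits last) -> triggers nothing under Invoice's printed rules — same verdict

backward: COMPATIBLE []
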